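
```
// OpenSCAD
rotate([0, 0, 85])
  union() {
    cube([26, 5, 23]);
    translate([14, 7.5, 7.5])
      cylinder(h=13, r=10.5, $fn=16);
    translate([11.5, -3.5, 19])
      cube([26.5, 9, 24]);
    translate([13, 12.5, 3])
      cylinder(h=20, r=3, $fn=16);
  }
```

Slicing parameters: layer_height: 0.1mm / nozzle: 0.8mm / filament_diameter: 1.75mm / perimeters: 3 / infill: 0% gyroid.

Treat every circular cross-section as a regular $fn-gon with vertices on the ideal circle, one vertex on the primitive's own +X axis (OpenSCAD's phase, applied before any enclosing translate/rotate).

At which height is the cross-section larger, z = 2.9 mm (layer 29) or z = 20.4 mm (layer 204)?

layer 204 (z = 20.4 mm)

Layer 29 (z = 2.9): the 26×5 cube contributes its full rectangle (area 130.00 mm²); the cylinder at (14, 7.5) does not reach this height (z outside [7.5, 20.5]); the cube at (11.5, -3.5) is not intersected at this z (z outside [19, 43]); the cylinder at (13, 12.5) does not reach this height (z outside [3, 23]); Combining (union): only the 26×5 cube is present, so the union is just that shape — area = 130.00 mm²; (whole slice rotated 85° about Z — lengths, areas and connectivity unchanged). So its area = 130.00 mm². Layer 204 (z = 20.4): the cube is present — its section is the full 26×5 rectangle (area 130.00 mm²); the r=10.5 cylinder at (14, 7.5) gives a regular 16-gon of circumradius 10.5 (constant along its height) (area = (16/2)·10.500²·sin(360°/16) = 337.53 mm²); the cube at (11.5, -3.5) (footprint 26.5×9) is included at this height (area 238.50 mm²); the cylinder at (13, 12.5): section is a regular 16-gon, circumradius r=3 (area = (16/2)·3.000²·sin(360°/16) = 27.55 mm²); Merging all regions: the regions partially overlap — summed areas 733.58 mm² minus the doubly-counted overlap 216.64 mm² gives 516.94 mm² — area = 516.94 mm²; (whole slice rotated 85° about Z — lengths, areas and connectivity unchanged). So its area = 516.94 mm². Layer 204 is larger (516.94 vs 130.00 mm²).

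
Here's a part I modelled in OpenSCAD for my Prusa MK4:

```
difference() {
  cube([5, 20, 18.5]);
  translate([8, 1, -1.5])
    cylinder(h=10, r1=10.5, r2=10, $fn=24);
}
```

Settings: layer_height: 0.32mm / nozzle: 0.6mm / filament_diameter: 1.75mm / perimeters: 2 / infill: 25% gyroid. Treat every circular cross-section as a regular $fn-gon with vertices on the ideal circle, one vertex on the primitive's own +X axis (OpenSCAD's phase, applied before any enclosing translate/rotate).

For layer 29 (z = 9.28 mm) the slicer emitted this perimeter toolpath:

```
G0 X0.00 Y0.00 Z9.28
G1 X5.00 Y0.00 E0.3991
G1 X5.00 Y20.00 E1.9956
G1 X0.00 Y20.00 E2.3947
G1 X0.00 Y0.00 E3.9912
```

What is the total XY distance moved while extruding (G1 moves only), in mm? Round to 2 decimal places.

Sum the Euclidean lengths of each G1 segment: total = 50.00 mm.

50.00 mm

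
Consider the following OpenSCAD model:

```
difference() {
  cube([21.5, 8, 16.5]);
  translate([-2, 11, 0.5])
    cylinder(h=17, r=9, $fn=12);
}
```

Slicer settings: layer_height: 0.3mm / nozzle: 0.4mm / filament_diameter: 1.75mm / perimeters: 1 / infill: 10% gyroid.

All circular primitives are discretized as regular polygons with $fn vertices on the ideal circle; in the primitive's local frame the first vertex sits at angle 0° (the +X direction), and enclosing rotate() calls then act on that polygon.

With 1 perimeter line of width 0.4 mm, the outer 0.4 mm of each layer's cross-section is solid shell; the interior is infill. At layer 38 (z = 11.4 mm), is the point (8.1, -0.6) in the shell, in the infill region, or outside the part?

outside

At z = 11.4 mm: the cube is present — its section is the full 21.5×8 rectangle; the cylinder at (-2, 11): section is a regular 12-gon, circumradius r=9; Taking the first minus the rest: starting from the 21.5×8 cube, the r=9 cylinder at (-2, 11) partially overlaps it — only the 23.49 mm² overlap (of its 243.00 mm²) is removed, clipping the outline — 1 connected region. Overall, the cross-section is a single solid region. The nearest boundary edge runs (21.50, 0.00)→(0.00, 0.00); distance from the point to it = 0.60 mm. The point is not inside any of the regions above, so it lies outside the cross-section (0.60 mm from the nearest boundary).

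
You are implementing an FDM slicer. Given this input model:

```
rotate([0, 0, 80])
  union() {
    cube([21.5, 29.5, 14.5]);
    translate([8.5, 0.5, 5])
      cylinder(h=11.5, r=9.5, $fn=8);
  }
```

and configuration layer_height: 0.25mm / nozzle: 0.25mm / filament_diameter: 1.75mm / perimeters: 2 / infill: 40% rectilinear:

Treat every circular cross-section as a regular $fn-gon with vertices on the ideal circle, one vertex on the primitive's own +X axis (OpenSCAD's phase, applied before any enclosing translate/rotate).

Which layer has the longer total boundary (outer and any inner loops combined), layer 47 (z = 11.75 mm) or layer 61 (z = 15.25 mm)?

Layer 47 (z = 11.75): the 21.5×29.5 cube contributes its full rectangle (perimeter 102.00 mm); the cylinder at (8.5, 0.5): section is a regular 8-gon, circumradius r=9.5 (perimeter = 2·8·9.500·sin(180°/8) = 58.17 mm); Combining (union): the regions partially overlap (shared area 135.37 mm²), so the edge portions inside another operand are dropped and the merged outline is re-measured after clipping — boundary = 112.45 mm; (whole slice rotated 80° about Z — lengths, areas and connectivity unchanged). So its perimeter = 112.45 mm. Layer 61 (z = 15.25): the cube does not reach this height (z outside [0, 14.5]); the r=9.5 cylinder at (8.5, 0.5) gives a regular 8-gon of circumradius 9.5 (constant along its height) (perimeter = 2·8·9.500·sin(180°/8) = 58.17 mm); Combining (union): only the r=9.5 cylinder at (8.5, 0.5) is present, so the union is just that shape — boundary = 58.17 mm; (rotated 80° about Z; rotation is an isometry so areas/perimeters/island counts are preserved). So its perimeter = 58.17 mm. Layer 47 is larger (112.45 vs 58.17 mm).

layer 47 (z = 11.75 mm)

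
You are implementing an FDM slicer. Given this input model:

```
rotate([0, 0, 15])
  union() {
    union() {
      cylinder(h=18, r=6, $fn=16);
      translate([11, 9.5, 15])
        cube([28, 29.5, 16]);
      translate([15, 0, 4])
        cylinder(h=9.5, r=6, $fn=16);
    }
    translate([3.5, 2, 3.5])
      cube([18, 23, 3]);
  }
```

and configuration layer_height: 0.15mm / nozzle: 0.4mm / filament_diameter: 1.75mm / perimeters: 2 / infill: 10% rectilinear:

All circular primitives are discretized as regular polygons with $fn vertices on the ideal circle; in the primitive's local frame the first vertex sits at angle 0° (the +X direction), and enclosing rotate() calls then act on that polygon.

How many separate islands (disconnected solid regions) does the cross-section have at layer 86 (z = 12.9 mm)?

2

At z = 12.9 mm: the r=6 cylinder contributes a regular 16-gon of circumradius 6; the cube at (11, 9.5) is absent (z outside [15, 31]); the cylinder at (15, 0): section is a regular 16-gon, circumradius r=6; Combining (union): the 2 present regions are separate (no shared area or edge), so areas and boundary lengths simply add and each stays a separate island — 2 connected regions; the cube at (3.5, 2) is absent (z outside [3.5, 6.5]); Merging all regions: only that combined region is present, so the union is just that shape — 2 connected regions; (rotated 15° about Z; rotation is an isometry so areas/perimeters/island counts are preserved). Overall, the cross-section has 2 separate islands. Island count = 2.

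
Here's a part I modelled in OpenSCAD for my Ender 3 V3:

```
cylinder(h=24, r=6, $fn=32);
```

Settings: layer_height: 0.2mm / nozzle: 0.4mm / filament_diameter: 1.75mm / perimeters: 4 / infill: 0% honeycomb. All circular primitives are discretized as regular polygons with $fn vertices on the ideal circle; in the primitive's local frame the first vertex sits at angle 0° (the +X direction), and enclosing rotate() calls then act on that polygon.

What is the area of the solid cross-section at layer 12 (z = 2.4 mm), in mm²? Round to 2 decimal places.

112.37 mm²

At z = 2.4 mm: the r=6 cylinder gives a regular 32-gon of circumradius 6 (constant along its height) (area = (32/2)·6.000²·sin(360°/32) = 112.37 mm²). Overall, the cross-section is a single solid region. Net area = 112.37 mm².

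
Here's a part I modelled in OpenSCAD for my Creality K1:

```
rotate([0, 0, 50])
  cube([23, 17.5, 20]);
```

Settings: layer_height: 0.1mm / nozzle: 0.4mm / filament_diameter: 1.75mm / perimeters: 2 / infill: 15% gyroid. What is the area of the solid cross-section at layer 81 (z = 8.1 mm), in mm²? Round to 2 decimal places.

At z = 8.1 mm: the cube (footprint 23×17.5) is included at this height (area 402.50 mm²); (rotated 50° about Z; rotation is an isometry so areas/perimeters/island counts are preserved). Overall, the cross-section is a single solid region. Net area = 402.50 mm².

402.50 mm²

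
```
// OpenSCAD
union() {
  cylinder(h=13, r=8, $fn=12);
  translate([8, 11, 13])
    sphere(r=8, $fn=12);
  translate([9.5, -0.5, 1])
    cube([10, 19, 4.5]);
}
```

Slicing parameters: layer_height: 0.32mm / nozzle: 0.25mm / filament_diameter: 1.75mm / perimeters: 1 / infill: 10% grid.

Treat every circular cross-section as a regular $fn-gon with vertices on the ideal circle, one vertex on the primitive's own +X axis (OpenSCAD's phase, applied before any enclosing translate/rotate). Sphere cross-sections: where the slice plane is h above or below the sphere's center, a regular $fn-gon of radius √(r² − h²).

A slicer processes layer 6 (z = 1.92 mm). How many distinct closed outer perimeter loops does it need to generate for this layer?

At z = 1.92 mm: the r=8 cylinder contributes a regular 12-gon of circumradius 8; the sphere at (8, 11) is absent (|z−center|=11.080 > r=8); the cube at (9.5, -0.5) (footprint 10×19) is included at this height; Combining (union): the 2 present regions are separate (no shared area or edge), so areas and boundary lengths simply add and each stays a separate island — 2 connected regions. The result has 2 disconnected regions.

2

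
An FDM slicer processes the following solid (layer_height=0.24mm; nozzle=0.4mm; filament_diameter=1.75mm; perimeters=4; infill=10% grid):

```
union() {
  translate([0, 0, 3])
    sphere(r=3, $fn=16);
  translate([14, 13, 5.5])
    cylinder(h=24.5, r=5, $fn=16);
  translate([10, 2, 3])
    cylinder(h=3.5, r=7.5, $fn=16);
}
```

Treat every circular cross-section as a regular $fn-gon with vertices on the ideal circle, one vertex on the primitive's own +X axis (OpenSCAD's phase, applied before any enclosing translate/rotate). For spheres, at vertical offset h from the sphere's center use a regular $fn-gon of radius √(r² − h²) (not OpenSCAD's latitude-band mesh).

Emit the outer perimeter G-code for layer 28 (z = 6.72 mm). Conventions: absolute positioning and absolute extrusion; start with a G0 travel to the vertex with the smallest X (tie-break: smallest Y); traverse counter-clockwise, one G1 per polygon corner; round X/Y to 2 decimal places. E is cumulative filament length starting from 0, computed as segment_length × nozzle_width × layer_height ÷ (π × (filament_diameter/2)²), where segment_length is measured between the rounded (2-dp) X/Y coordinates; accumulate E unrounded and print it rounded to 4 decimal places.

G0 X9.00 Y13.00 Z6.72
G1 X9.38 Y11.09 E0.0777
G1 X10.46 Y9.46 E0.1558
G1 X12.09 Y8.38 E0.2338
G1 X14.00 Y8.00 E0.3115
G1 X15.91 Y8.38 E0.3893
G1 X17.54 Y9.46 E0.4673
G1 X18.62 Y11.09 E0.5453
G1 X19.00 Y13.00 E0.6231
G1 X18.62 Y14.91 E0.7008
G1 X17.54 Y16.54 E0.7788
G1 X15.91 Y17.62 E0.8569
G1 X14.00 Y18.00 E0.9346
G1 X12.09 Y17.62 E1.0123
G1 X10.46 Y16.54 E1.0904
G1 X9.38 Y14.91 E1.1684
G1 X9.00 Y13.00 E1.2461

At z = 6.72 mm: the sphere is not intersected at this z (|z−center|=3.720 > r=3); the cylinder at (14, 13): section is a regular 16-gon, circumradius r=5; the cylinder at (10, 2) is absent (z outside [3, 6.5]); Combining (union): only the r=5 cylinder at (14, 13) is present, so the union is just that shape — 1 connected region. The outline is a single polygon with 16 vertices. Extrusion per mm of travel: 0.4 × 0.24 / (π × 0.875²) = 0.039912. Accumulating E over each segment gives final E = 1.2461.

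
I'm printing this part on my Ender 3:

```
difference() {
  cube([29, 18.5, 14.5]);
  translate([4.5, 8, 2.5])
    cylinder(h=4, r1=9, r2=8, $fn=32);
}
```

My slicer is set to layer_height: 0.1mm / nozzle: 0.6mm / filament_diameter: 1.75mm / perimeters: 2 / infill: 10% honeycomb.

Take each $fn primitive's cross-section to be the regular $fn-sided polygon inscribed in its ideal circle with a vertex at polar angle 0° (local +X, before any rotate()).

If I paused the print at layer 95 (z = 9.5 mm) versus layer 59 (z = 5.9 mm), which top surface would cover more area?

Layer 95 (z = 9.5): the cube is present — its section is the full 29×18.5 rectangle (area 536.50 mm²); the cone at (4.5, 8) does not reach this height (z outside [2.5, 6.5]); After the difference (first − rest): none of the subtracted shapes is present at this height, so the 29×18.5 cube is unchanged — area = 536.50 mm². So its area = 536.50 mm². Layer 59 (z = 5.9): the 29×18.5 cube contributes its full rectangle (area 536.50 mm²); the cone at (4.5, 8) (r1=9→r2=8) has section circumradius 8.150 here — a regular 32-gon (area = (32/2)·8.150²·sin(360°/32) = 207.33 mm²); After the difference (first − rest): starting from the 29×18.5 cube (536.50 mm²), the cone at (4.5, 8) partially overlaps it — only the 172.62 mm² overlap (of its 207.33 mm²) is removed, clipping the outline — area = 363.88 mm². So its area = 363.88 mm². Layer 95 is larger (536.50 vs 363.88 mm²).

layer 95 (z = 9.5 mm)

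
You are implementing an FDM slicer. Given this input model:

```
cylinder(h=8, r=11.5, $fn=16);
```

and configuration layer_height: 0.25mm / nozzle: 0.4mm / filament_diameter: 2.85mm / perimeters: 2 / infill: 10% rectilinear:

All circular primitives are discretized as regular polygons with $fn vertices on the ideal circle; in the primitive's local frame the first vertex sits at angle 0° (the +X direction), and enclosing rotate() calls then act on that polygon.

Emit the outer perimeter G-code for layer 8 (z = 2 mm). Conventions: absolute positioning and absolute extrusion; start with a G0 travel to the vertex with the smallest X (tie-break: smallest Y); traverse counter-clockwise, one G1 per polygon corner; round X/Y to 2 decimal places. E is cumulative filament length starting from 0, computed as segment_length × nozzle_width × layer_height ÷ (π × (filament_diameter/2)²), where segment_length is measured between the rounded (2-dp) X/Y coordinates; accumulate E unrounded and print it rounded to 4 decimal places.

At z = 2 mm: the cylinder: section is a regular 16-gon, circumradius r=11.5. The outline is a single polygon with 16 vertices. Extrusion per mm of travel: 0.4 × 0.25 / (π × 1.425²) = 0.015675. Accumulating E over each segment gives final E = 1.1251.

G0 X-11.50 Y0.00 Z2.00
G1 X-10.62 Y-4.40 E0.0703
G1 X-8.13 Y-8.13 E0.1406
G1 X-4.40 Y-10.62 E0.2109
G1 X0.00 Y-11.50 E0.2813
G1 X4.40 Y-10.62 E0.3516
G1 X8.13 Y-8.13 E0.4219
G1 X10.62 Y-4.40 E0.4922
G1 X11.50 Y0.00 E0.5626
G1 X10.62 Y4.40 E0.6329
G1 X8.13 Y8.13 E0.7032
G1 X4.40 Y10.62 E0.7735
G1 X0.00 Y11.50 E0.8438
G1 X-4.40 Y10.62 E0.9142
G1 X-8.13 Y8.13 E0.9845
G1 X-10.62 Y4.40 E1.0548
G1 X-11.50 Y0.00 E1.1251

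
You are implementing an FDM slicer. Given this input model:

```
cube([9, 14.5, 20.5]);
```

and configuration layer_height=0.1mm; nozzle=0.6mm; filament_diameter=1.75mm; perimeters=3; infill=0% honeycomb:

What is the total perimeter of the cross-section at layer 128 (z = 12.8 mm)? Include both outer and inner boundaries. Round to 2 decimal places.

At z = 12.8 mm: the 9×14.5 cube contributes its full rectangle (perimeter 47.00 mm). Overall, the cross-section is a single solid region. Total boundary length (outer) = 47.00 mm.

47.00 mm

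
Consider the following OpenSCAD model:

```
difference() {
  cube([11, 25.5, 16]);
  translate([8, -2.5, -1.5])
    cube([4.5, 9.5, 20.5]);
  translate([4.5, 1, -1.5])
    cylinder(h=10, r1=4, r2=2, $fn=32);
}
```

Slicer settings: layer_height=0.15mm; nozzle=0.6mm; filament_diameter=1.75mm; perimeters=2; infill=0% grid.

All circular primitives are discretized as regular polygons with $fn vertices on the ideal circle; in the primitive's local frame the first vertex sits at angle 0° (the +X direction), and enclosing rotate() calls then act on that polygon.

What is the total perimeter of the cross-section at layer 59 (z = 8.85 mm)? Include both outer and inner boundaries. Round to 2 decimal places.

At z = 8.85 mm: the cube is present — its section is the full 11×25.5 rectangle (perimeter 73.00 mm); the 4.5×9.5 cube at (8, -2.5) contributes its full rectangle (perimeter 28.00 mm); the cone at (4.5, 1) is absent (z outside [-1.5, 8.5]); After the difference (first − rest): starting from the 11×25.5 cube, the 4.5×9.5 cube at (8, -2.5) partially overlaps it — only the 21.00 mm² overlap (of its 42.75 mm²) is removed, clipping the outline — boundary = 73.00 mm. Overall, the cross-section is a single solid region. Total boundary length (outer) = 73.00 mm.

73.00 mm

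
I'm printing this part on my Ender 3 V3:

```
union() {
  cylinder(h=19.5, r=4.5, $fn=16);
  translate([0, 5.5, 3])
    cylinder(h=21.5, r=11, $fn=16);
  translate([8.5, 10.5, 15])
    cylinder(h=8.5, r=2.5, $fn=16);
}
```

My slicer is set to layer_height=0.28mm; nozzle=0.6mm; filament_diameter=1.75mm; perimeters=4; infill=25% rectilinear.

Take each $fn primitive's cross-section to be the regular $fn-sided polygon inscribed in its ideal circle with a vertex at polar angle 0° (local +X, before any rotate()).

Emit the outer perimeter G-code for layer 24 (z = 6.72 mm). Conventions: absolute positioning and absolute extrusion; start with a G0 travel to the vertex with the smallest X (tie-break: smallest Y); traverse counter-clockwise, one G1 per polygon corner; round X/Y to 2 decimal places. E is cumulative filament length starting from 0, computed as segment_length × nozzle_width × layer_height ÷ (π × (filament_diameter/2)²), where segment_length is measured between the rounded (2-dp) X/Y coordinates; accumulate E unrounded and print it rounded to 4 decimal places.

G0 X-11.00 Y5.50 Z6.72
G1 X-10.16 Y1.29 E0.2998
G1 X-7.78 Y-2.28 E0.5995
G1 X-4.21 Y-4.66 E0.8992
G1 X0.00 Y-5.50 E1.1991
G1 X4.21 Y-4.66 E1.4989
G1 X7.78 Y-2.28 E1.7986
G1 X10.16 Y1.29 E2.0983
G1 X11.00 Y5.50 E2.3981
G1 X10.16 Y9.71 E2.6980
G1 X7.78 Y13.28 E2.9977
G1 X4.21 Y15.66 E3.2973
G1 X0.00 Y16.50 E3.5972
G1 X-4.21 Y15.66 E3.8970
G1 X-7.78 Y13.28 E4.1967
G1 X-10.16 Y9.71 E4.4964
G1 X-11.00 Y5.50 E4.7963

At z = 6.72 mm: the r=4.5 cylinder gives a regular 16-gon of circumradius 4.5 (constant along its height); the cylinder at (0, 5.5): section is a regular 16-gon, circumradius r=11; the cylinder at (8.5, 10.5) is not intersected at this z (z outside [15, 23.5]); Taking the union: the r=4.5 cylinder lies entirely inside the r=11 cylinder at (0, 5.5), so the union is just the r=11 cylinder at (0, 5.5) — 1 connected region. The outline is a single polygon with 16 vertices. Extrusion per mm of travel: 0.6 × 0.28 / (π × 0.875²) = 0.069846. Accumulating E over each segment gives final E = 4.7963.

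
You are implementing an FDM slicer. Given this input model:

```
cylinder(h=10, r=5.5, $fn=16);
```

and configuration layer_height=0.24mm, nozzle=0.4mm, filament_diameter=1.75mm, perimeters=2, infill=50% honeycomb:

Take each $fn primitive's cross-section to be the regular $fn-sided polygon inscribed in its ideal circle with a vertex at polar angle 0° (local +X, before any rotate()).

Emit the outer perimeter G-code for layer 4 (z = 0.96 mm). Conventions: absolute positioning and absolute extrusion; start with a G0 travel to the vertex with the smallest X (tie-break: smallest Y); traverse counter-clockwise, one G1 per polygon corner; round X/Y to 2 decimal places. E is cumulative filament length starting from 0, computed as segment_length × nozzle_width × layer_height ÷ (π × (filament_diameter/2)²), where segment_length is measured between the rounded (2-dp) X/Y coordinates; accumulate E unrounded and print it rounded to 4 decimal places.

At z = 0.96 mm: the r=5.5 cylinder gives a regular 16-gon of circumradius 5.5 (constant along its height). The outline is a single polygon with 16 vertices. Extrusion per mm of travel: 0.4 × 0.24 / (π × 0.875²) = 0.039912. Accumulating E over each segment gives final E = 1.3701.

G0 X-5.50 Y0.00 Z0.96
G1 X-5.08 Y-2.10 E0.0855
G1 X-3.89 Y-3.89 E0.1713
G1 X-2.10 Y-5.08 E0.2571
G1 X0.00 Y-5.50 E0.3425
G1 X2.10 Y-5.08 E0.4280
G1 X3.89 Y-3.89 E0.5138
G1 X5.08 Y-2.10 E0.5996
G1 X5.50 Y0.00 E0.6851
G1 X5.08 Y2.10 E0.7705
G1 X3.89 Y3.89 E0.8563
G1 X2.10 Y5.08 E0.9421
G1 X0.00 Y5.50 E1.0276
G1 X-2.10 Y5.08 E1.1131
G1 X-3.89 Y3.89 E1.1989
G1 X-5.08 Y2.10 E1.2846
G1 X-5.50 Y0.00 E1.3701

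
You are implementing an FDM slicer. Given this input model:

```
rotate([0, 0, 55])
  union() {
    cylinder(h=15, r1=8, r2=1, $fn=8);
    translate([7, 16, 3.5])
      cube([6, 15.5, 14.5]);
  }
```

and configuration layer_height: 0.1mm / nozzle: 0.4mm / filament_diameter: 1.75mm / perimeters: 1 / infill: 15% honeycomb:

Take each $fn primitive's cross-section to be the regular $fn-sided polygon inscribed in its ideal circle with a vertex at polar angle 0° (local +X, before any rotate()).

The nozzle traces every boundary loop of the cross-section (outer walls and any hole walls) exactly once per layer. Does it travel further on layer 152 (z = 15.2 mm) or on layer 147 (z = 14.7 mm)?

layer 147 (z = 14.7 mm)

Layer 152 (z = 15.2): the cone does not reach this height (z outside [0, 15]); the 6×15.5 cube at (7, 16) contributes its full rectangle (perimeter 43.00 mm); Merging all regions: only the 6×15.5 cube at (7, 16) is present, so the union is just that shape — boundary = 43.00 mm; (whole slice rotated 55° about Z — lengths, areas and connectivity unchanged). So its perimeter = 43.00 mm. Layer 147 (z = 14.7): the cone contributes a regular 8-gon of circumradius 1.140 (interpolated between r1=8 and r2=1 at t=0.980) (perimeter = 2·8·1.140·sin(180°/8) = 6.98 mm); the cube at (7, 16) is present — its section is the full 6×15.5 rectangle (perimeter 43.00 mm); Combining (union): the 2 present regions are separate (no shared area or edge), so areas and boundary lengths simply add and each stays a separate island — boundary = 49.98 mm; (rotated 55° about Z; rotation is an isometry so areas/perimeters/island counts are preserved). So its perimeter = 49.98 mm. Layer 147 is larger (49.98 vs 43.00 mm).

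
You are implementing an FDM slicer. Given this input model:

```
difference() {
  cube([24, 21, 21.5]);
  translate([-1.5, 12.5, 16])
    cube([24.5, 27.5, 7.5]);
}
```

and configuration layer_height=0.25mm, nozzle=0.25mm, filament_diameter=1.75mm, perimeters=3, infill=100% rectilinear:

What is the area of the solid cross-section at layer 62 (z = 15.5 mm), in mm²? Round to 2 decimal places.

At z = 15.5 mm: the cube is present — its section is the full 24×21 rectangle (area 504.00 mm²); the cube at (-1.5, 12.5) is not intersected at this z (z outside [16, 23.5]); After the difference (first − rest): none of the subtracted shapes is present at this height, so the 24×21 cube is unchanged — area = 504.00 mm². Overall, the cross-section is a single solid region. Net area = 504.00 mm².

504.00 mm²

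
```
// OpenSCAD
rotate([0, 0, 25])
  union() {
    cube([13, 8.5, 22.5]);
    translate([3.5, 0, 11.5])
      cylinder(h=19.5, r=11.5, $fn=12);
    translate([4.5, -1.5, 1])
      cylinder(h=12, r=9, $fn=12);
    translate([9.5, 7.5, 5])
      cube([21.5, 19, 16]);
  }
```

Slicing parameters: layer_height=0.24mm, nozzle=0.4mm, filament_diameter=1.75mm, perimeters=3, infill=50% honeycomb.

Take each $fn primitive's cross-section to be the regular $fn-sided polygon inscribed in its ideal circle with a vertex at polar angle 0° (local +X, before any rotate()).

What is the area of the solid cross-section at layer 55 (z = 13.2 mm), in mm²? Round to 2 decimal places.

At z = 13.2 mm: the 13×8.5 cube contributes its full rectangle (area 110.50 mm²); the cylinder at (3.5, 0): section is a regular 12-gon, circumradius r=11.5 (area = (12/2)·11.500²·sin(360°/12) = 396.75 mm²); the cylinder at (4.5, -1.5) does not reach this height (z outside [1, 13]); the 21.5×19 cube at (9.5, 7.5) contributes its full rectangle (area 408.50 mm²); Merging all regions: the regions partially overlap — summed areas 915.75 mm² minus the doubly-counted overlap 112.11 mm² gives 803.64 mm² — area = 803.64 mm²; (whole slice rotated 25° about Z — lengths, areas and connectivity unchanged). Overall, the cross-section is a single solid region. Net area = 803.64 mm².

803.64 mm²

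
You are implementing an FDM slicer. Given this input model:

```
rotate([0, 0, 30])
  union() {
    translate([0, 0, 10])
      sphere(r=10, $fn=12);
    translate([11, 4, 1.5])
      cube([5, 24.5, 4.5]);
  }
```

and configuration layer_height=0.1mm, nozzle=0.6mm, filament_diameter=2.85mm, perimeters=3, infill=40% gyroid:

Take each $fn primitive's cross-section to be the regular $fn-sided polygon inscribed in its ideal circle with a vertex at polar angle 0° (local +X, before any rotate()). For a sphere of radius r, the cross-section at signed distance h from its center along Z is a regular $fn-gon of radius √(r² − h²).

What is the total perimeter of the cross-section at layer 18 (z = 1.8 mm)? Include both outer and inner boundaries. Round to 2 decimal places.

At z = 1.8 mm: the sphere: section is a regular 12-gon, circumradius = √(r²−h²) = √(10²−8.2²) = 5.724 (perimeter = 2·12·5.724·sin(180°/12) = 35.55 mm); the cube at (11, 4) is present — its section is the full 5×24.5 rectangle (perimeter 59.00 mm); Merging all regions: the 2 present regions are separate (no shared area or edge), so areas and boundary lengths simply add and each stays a separate island — boundary = 94.55 mm; (whole slice rotated 30° about Z — lengths, areas and connectivity unchanged). Overall, the cross-section has 2 separate islands. Total boundary length (outer) = 94.55 mm.

94.55 mm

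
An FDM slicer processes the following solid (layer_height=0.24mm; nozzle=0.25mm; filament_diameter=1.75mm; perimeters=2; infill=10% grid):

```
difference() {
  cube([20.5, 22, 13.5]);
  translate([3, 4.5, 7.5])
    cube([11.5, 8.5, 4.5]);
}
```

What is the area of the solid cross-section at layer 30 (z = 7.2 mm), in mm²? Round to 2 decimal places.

451.00 mm²

At z = 7.2 mm: the 20.5×22 cube contributes its full rectangle (area 451.00 mm²); the cube at (3, 4.5) does not reach this height (z outside [7.5, 12]); After the difference (first − rest): none of the subtracted shapes is present at this height, so the 20.5×22 cube is unchanged — area = 451.00 mm². Overall, the cross-section is a single solid region. Net area = 451.00 mm².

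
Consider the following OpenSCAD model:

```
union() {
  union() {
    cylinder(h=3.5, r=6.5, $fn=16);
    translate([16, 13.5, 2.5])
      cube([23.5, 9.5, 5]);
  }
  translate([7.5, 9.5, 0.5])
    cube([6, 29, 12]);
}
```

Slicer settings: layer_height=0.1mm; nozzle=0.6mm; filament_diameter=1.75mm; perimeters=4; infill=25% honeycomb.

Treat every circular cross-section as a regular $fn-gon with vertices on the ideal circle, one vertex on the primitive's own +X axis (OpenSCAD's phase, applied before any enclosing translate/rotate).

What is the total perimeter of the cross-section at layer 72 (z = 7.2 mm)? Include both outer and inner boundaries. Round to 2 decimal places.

At z = 7.2 mm: the cylinder is absent (z outside [0, 3.5]); the cube at (16, 13.5) (footprint 23.5×9.5) is included at this height (perimeter 66.00 mm); Combining (union): only the 23.5×9.5 cube at (16, 13.5) is present, so the union is just that shape — boundary = 66.00 mm; the cube at (7.5, 9.5) (footprint 6×29) is included at this height (perimeter 70.00 mm); Taking the union: the 2 present regions are separate (no shared area or edge), so areas and boundary lengths simply add and each stays a separate island — boundary = 136.00 mm. Overall, the cross-section has 2 separate islands. Total boundary length (outer) = 136.00 mm.

136.00 mm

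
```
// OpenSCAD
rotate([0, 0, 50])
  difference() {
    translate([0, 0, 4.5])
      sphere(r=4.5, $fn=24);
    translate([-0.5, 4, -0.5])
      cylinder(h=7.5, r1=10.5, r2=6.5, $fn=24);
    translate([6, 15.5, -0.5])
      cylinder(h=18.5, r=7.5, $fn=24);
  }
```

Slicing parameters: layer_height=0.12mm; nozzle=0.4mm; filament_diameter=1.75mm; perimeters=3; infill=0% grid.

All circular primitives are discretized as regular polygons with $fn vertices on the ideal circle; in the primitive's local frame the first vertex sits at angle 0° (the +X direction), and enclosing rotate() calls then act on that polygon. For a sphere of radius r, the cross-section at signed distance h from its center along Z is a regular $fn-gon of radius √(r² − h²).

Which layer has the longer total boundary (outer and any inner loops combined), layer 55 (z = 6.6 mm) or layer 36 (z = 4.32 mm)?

layer 55 (z = 6.6 mm)

Layer 55 (z = 6.6): the r=4.5 sphere slices to a regular 24-gon of circumradius 3.980 (√(r²−h²) with h=2.1 from center) (perimeter = 2·24·3.980·sin(180°/24) = 24.94 mm); the cone at (-0.5, 4): at t=0.947 of its height the radius interpolates to r₁+(r₂−r₁)t = 6.713, giving a regular 24-gon of that circumradius (perimeter = 2·24·6.713·sin(180°/24) = 42.06 mm); the cylinder at (6, 15.5): section is a regular 24-gon, circumradius r=7.5 (perimeter = 2·24·7.500·sin(180°/24) = 46.99 mm); After the difference (first − rest): starting from the r=4.5 sphere, the cone at (-0.5, 4) partially overlaps it — only the 41.97 mm² overlap (of its 139.98 mm²) is removed, clipping the outline; the r=7.5 cylinder at (6, 15.5) misses the remaining region (no effect) — boundary = 17.11 mm; (whole slice rotated 50° about Z — lengths, areas and connectivity unchanged). So its perimeter = 17.11 mm. Layer 36 (z = 4.32): the sphere: section is a regular 24-gon, circumradius = √(r²−h²) = √(4.5²−0.18²) = 4.496 (perimeter = 2·24·4.496·sin(180°/24) = 28.17 mm); the cone at (-0.5, 4) contributes a regular 24-gon of circumradius 7.929 (interpolated between r1=10.5 and r2=6.5 at t=0.643) (perimeter = 2·24·7.929·sin(180°/24) = 49.68 mm); the r=7.5 cylinder at (6, 15.5) contributes a regular 24-gon of circumradius 7.5 (perimeter = 2·24·7.500·sin(180°/24) = 46.99 mm); Taking the first minus the rest: starting from the r=4.5 sphere, the cone at (-0.5, 4) partially overlaps it — only the 60.09 mm² overlap (of its 195.28 mm²) is removed, clipping the outline; the r=7.5 cylinder at (6, 15.5) misses the remaining region (no effect) — boundary = 12.76 mm; (whole slice rotated 50° about Z — lengths, areas and connectivity unchanged). So its perimeter = 12.76 mm. Layer 55 is larger (17.11 vs 12.76 mm).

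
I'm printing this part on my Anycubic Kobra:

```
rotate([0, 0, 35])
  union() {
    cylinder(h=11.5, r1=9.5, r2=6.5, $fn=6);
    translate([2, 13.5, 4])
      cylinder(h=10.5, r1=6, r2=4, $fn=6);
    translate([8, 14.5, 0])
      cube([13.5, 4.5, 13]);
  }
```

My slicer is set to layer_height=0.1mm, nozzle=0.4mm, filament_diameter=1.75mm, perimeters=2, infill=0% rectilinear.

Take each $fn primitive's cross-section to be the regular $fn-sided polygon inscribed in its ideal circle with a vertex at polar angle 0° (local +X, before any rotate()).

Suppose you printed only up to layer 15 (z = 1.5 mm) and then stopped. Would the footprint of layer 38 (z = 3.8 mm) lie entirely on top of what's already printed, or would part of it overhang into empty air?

entirely on top

Compare the two slices. At z = 1.5: the cone: at t=0.130 of its height the radius interpolates to r₁+(r₂−r₁)t = 9.109, giving a regular 6-gon of that circumradius (area = (6/2)·9.109²·sin(360°/6) = 215.56 mm²); the cone at (2, 13.5) does not reach this height (z outside [4, 14.5]); the 13.5×4.5 cube at (8, 14.5) contributes its full rectangle (area 60.75 mm²); Taking the union: the 2 present regions are separate (no shared area or edge), so areas and boundary lengths simply add and each stays a separate island — area = 276.31 mm²; (whole slice rotated 35° about Z — lengths, areas and connectivity unchanged). At z = 3.8: the cone contributes a regular 6-gon of circumradius 8.509 (interpolated between r1=9.5 and r2=6.5 at t=0.330) (area = (6/2)·8.509²·sin(360°/6) = 188.10 mm²); the cone at (2, 13.5) does not reach this height (z outside [4, 14.5]); the 13.5×4.5 cube at (8, 14.5) contributes its full rectangle (area 60.75 mm²); Merging all regions: the 2 present regions are separate (no shared area or edge), so areas and boundary lengths simply add and each stays a separate island — area = 248.85 mm²; (rotated 35° about Z; rotation is an isometry so areas/perimeters/island counts are preserved). Checking containment: the cross-section at z = 3.8 is a subset of the cross-section at z = 1.5.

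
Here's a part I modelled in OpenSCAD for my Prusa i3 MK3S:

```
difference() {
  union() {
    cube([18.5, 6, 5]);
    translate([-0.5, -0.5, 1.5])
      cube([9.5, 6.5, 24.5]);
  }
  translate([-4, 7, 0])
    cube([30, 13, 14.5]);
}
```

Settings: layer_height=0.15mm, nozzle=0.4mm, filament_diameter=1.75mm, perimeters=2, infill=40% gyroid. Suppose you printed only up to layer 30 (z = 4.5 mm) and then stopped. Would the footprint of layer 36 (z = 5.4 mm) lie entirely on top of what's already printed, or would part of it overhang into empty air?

entirely on top

Compare the two slices. At z = 4.5: the 18.5×6 cube contributes its full rectangle (area 111.00 mm²); the cube at (-0.5, -0.5) (footprint 9.5×6.5) is included at this height (area 61.75 mm²); Merging all regions: the regions partially overlap — summed areas 172.75 mm² minus the doubly-counted overlap 54.00 mm² gives 118.75 mm² — area = 118.75 mm²; the cube at (-4, 7) is present — its section is the full 30×13 rectangle (area 390.00 mm²); Taking the first minus the rest: starting from the result so far (118.75 mm²), the 30×13 cube at (-4, 7) misses the remaining region (no effect) — area = 118.75 mm². At z = 5.4: the cube does not reach this height (z outside [0, 5]); the cube at (-0.5, -0.5) is present — its section is the full 9.5×6.5 rectangle (area 61.75 mm²); Combining (union): only the 9.5×6.5 cube at (-0.5, -0.5) is present, so the union is just that shape — area = 61.75 mm²; the cube at (-4, 7) is present — its section is the full 30×13 rectangle (area 390.00 mm²); After the difference (first − rest): starting from that combined region (61.75 mm²), the 30×13 cube at (-4, 7) misses the remaining region (no effect) — area = 61.75 mm². Checking containment: the cross-section at z = 5.4 is a subset of the cross-section at z = 4.5.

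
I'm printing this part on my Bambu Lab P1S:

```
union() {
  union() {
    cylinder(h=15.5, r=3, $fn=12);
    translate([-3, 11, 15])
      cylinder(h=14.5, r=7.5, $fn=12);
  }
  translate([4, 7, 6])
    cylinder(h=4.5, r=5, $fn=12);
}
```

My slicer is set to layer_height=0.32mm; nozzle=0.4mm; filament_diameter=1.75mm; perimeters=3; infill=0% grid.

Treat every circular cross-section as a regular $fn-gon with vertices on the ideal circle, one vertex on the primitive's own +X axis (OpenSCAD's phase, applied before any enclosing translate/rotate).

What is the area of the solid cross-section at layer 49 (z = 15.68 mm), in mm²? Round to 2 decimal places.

At z = 15.68 mm: the cylinder is not intersected at this z (z outside [0, 15.5]); the r=7.5 cylinder at (-3, 11) contributes a regular 12-gon of circumradius 7.5 (area = (12/2)·7.500²·sin(360°/12) = 168.75 mm²); Merging all regions: only the r=7.5 cylinder at (-3, 11) is present, so the union is just that shape — area = 168.75 mm²; the cylinder at (4, 7) is absent (z outside [6, 10.5]); Merging all regions: only that combined region is present, so the union is just that shape — area = 168.75 mm². Overall, the cross-section is a single solid region. Net area = 168.75 mm².

168.75 mm²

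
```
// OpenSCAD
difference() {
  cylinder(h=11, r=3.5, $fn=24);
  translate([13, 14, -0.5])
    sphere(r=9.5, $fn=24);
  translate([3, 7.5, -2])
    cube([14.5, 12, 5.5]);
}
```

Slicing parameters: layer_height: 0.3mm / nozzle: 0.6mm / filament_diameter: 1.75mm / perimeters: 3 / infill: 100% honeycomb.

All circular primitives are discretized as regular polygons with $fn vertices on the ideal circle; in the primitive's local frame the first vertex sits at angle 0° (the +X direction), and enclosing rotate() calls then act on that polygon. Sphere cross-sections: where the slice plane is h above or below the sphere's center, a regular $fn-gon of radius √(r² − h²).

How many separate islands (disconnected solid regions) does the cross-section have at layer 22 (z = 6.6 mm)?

1

At z = 6.6 mm: the r=3.5 cylinder contributes a regular 24-gon of circumradius 3.5; the sphere at (13, 14): section is a regular 24-gon, circumradius = √(r²−h²) = √(9.5²−7.1²) = 6.312; the cube at (3, 7.5) is not intersected at this z (z outside [-2, 3.5]); Taking the first minus the rest: starting from the r=3.5 cylinder, the r=9.5 sphere at (13, 14) misses the remaining region (no effect) — 1 connected region. Overall, the cross-section is a single solid region. Island count = 1.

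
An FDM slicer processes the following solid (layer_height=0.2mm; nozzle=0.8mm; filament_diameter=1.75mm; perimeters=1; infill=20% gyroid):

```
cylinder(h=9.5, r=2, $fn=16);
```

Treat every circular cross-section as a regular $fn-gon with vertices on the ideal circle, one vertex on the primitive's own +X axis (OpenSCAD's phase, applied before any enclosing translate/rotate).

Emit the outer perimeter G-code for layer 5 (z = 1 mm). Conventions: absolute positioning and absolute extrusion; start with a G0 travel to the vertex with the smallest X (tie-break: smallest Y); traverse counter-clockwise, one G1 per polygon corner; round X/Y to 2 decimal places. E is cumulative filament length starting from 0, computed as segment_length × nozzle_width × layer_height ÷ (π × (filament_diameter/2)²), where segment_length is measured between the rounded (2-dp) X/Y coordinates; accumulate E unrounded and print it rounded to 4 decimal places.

At z = 1 mm: the r=2 cylinder gives a regular 16-gon of circumradius 2 (constant along its height). The outline is a single polygon with 16 vertices. Extrusion per mm of travel: 0.8 × 0.2 / (π × 0.875²) = 0.066520. Accumulating E over each segment gives final E = 0.8308.

G0 X-2.00 Y0.00 Z1.00
G1 X-1.85 Y-0.77 E0.0522
G1 X-1.41 Y-1.41 E0.1038
G1 X-0.77 Y-1.85 E0.1555
G1 X0.00 Y-2.00 E0.2077
G1 X0.77 Y-1.85 E0.2599
G1 X1.41 Y-1.41 E0.3115
G1 X1.85 Y-0.77 E0.3632
G1 X2.00 Y0.00 E0.4154
G1 X1.85 Y0.77 E0.4676
G1 X1.41 Y1.41 E0.5192
G1 X0.77 Y1.85 E0.5709
G1 X0.00 Y2.00 E0.6231
G1 X-0.77 Y1.85 E0.6753
G1 X-1.41 Y1.41 E0.7269
G1 X-1.85 Y0.77 E0.7786
G1 X-2.00 Y0.00 E0.8308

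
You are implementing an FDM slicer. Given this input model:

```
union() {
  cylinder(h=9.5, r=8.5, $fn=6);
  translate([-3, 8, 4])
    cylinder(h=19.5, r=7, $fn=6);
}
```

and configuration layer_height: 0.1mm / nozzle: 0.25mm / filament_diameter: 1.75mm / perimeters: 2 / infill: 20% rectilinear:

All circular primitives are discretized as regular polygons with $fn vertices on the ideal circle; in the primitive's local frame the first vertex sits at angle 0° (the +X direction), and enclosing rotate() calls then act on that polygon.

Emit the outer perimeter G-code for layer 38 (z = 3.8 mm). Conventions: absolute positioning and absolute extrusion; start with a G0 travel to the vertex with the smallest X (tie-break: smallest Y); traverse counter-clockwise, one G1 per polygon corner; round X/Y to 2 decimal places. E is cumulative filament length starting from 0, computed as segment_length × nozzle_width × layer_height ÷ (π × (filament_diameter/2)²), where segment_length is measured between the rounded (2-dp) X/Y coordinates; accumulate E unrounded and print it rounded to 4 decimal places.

G0 X-8.50 Y0.00 Z3.80
G1 X-4.25 Y-7.36 E0.0883
G1 X4.25 Y-7.36 E0.1767
G1 X8.50 Y0.00 E0.2650
G1 X4.25 Y7.36 E0.3534
G1 X-4.25 Y7.36 E0.4417
G1 X-8.50 Y0.00 E0.5300

At z = 3.8 mm: the cylinder: section is a regular 6-gon, circumradius r=8.5; the cylinder at (-3, 8) is not intersected at this z (z outside [4, 23.5]); Merging all regions: only the r=8.5 cylinder is present, so the union is just that shape — 1 connected region. The outline is a single polygon with 6 vertices. Extrusion per mm of travel: 0.25 × 0.1 / (π × 0.875²) = 0.010394. Accumulating E over each segment gives final E = 0.5300.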